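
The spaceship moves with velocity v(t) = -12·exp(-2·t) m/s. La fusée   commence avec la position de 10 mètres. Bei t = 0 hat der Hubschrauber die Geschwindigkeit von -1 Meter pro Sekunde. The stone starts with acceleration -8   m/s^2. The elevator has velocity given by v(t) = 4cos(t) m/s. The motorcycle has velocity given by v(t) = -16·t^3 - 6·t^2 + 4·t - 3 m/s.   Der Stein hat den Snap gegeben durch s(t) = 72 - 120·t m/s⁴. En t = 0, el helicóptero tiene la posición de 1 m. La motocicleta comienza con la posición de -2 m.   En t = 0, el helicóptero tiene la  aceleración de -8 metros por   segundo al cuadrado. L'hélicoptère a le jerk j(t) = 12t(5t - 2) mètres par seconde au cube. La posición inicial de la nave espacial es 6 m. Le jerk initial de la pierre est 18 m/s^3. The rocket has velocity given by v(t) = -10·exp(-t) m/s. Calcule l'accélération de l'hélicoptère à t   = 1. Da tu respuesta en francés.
Nous devons trouver la primitive de notre équation du jerk j(t) = 12·t·(5·t - 2) 1 fois. En prenant ∫j(t)dt et en appliquant a(0) = -8, nous trouvons a(t) = 20·t^3 - 12·t^2 - 8. De l'équation de l'accélération a(t) = 20·t^3 - 12·t^2 - 8, nous substituons t = 1 pour obtenir a = 0.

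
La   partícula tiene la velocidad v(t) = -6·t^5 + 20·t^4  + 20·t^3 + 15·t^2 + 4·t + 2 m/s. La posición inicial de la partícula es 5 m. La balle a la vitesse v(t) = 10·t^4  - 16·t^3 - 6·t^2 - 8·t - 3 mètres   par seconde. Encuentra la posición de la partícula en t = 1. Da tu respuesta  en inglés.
Starting from velocity v(t) = -6·t^5 + 20·t^4 + 20·t^3 + 15·t^2 + 4·t + 2, we take 1 antiderivative. Integrating velocity and using the initial condition x(0) = 5, we get x(t) = -t^6 + 4·t^5 + 5·t^4 + 5·t^3 + 2·t^2 + 2·t + 5. Using x(t) = -t^6 + 4·t^5 + 5·t^4 + 5·t^3 + 2·t^2 + 2·t + 5 and substituting t = 1, we find x = 22.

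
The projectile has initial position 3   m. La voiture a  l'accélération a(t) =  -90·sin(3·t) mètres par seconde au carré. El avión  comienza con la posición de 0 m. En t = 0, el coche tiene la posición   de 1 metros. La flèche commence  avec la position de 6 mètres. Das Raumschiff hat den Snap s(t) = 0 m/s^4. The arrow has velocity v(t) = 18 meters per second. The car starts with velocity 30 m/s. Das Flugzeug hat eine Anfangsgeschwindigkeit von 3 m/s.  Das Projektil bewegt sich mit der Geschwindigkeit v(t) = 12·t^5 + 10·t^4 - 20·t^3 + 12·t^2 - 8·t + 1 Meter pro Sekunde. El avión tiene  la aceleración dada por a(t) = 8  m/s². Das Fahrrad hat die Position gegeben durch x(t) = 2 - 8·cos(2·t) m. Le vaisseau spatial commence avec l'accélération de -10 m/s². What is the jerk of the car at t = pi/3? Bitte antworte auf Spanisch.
Partiendo de la aceleración a(t) = -90·sin(3·t), tomamos 1 derivada. Tomando d/dt de a(t), encontramos j(t) = -270·cos(3·t). De la ecuación de la sacudida j(t) = -270·cos(3·t), sustituimos t = pi/3 para obtener j = 270.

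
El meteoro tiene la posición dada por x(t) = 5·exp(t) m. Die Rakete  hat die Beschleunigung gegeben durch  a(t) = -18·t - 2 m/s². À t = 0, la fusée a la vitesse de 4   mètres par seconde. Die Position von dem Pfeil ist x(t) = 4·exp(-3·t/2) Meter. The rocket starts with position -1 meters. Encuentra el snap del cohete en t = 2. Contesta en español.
Partiendo de la aceleración a(t) = -18·t - 2, tomamos 2 derivadas. Tomando d/dt de a(t), encontramos j(t) = -18. La derivada de la sacudida da el snap: s(t) = 0. Usando s(t) = 0 y sustituyendo t = 2, encontramos s = 0.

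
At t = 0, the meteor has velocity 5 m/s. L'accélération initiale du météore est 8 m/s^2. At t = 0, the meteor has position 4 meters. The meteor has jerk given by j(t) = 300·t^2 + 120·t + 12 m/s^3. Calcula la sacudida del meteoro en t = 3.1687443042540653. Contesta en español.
Tenemos la sacudida j(t) = 300·t^2 + 120·t + 12. Sustituyendo t = 3.1687443042540653: j(3.1687443042540653) = 3404.53145623326.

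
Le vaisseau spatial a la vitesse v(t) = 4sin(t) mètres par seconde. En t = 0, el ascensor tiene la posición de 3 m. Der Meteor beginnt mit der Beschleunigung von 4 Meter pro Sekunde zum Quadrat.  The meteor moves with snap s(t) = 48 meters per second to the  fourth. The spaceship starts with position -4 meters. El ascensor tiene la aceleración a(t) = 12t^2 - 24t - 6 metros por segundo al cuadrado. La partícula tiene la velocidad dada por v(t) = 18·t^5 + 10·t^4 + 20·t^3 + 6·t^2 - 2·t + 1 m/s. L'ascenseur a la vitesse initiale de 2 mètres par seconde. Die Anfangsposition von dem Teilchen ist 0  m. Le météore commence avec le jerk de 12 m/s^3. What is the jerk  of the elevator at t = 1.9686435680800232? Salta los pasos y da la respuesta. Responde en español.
j(1.9686435680800232) = 23.2474456339206.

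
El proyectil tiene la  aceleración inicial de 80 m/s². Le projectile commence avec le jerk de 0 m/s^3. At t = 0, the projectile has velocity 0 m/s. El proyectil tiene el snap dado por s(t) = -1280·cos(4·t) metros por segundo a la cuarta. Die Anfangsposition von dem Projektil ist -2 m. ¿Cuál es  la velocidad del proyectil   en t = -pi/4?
Debemos encontrar la integral de nuestra ecuación del snap s(t) = -1280·cos(4·t) 3 veces. La antiderivada del snap, con j(0) = 0, da la sacudida: j(t) = -320·sin(4·t). Tomando ∫j(t)dt y aplicando a(0) = 80, encontramos a(t) = 80·cos(4·t). La integral de la aceleración es la velocidad. Usando v(0) = 0, obtenemos v(t) = 20·sin(4·t). Usando v(t) = 20·sin(4·t) y sustituyendo t = -pi/4, encontramos v = 0.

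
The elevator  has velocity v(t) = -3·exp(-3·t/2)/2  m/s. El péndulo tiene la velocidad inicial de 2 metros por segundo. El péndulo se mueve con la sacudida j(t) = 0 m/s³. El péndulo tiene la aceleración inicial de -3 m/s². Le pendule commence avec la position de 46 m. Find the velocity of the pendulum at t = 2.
Starting from jerk j(t) = 0, we take 2 integrals. Integrating jerk and using the initial condition a(0) = -3, we get a(t) = -3. Finding the integral of a(t) and using v(0) = 2: v(t) = 2 - 3·t. We have velocity v(t) = 2 - 3·t. Substituting t = 2: v(2) = -4.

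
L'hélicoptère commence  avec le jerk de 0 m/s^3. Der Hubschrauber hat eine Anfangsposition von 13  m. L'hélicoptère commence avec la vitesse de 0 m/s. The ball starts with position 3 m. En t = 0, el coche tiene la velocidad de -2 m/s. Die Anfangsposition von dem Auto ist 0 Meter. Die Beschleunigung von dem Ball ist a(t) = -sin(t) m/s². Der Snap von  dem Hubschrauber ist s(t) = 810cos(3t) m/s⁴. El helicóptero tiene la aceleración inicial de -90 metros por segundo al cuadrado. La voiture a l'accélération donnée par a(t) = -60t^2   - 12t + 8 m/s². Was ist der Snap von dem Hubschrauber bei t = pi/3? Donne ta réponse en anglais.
From the given snap equation s(t) = 810·cos(3·t), we substitute t = pi/3 to get s = -810.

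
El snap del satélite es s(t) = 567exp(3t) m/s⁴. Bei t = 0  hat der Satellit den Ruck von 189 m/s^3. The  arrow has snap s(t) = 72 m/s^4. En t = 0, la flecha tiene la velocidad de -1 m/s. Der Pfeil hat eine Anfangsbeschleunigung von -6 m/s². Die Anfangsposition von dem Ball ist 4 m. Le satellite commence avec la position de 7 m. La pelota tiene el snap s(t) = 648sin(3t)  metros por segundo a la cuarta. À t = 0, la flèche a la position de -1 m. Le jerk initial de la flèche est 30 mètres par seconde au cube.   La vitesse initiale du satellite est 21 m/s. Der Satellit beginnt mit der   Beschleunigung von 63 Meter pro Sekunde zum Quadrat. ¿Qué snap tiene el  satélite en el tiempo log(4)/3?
Usando s(t) = 567·exp(3·t) y sustituyendo t = log(4)/3, encontramos s = 2268.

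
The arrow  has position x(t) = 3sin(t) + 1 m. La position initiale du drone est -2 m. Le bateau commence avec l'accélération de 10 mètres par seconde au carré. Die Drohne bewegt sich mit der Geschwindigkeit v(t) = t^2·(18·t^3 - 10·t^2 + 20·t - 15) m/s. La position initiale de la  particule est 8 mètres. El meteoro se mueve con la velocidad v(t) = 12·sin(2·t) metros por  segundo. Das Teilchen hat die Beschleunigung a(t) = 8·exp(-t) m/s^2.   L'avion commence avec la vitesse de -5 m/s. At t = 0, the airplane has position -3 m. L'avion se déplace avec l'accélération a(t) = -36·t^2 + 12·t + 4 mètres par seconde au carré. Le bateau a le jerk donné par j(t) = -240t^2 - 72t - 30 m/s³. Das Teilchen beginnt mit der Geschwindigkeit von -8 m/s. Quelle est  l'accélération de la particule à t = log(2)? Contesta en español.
Usando a(t) = 8·exp(-t) y sustituyendo t = log(2), encontramos a = 4.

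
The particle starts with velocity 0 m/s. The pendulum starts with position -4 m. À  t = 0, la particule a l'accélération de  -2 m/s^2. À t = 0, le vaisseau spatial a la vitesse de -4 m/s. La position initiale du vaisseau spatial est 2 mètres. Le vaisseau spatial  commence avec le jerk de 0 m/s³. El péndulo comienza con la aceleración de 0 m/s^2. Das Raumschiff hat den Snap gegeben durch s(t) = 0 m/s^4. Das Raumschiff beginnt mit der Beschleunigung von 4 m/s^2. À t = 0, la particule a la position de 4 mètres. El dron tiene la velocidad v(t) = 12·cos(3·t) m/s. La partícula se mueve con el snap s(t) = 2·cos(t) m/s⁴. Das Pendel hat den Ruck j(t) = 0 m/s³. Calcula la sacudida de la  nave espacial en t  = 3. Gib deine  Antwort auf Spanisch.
Debemos encontrar la integral de nuestra ecuación del snap s(t) = 0 1 vez. La integral del snap es la sacudida. Usando j(0) = 0, obtenemos j(t) = 0. De la ecuación de la sacudida j(t) = 0, sustituimos t = 3 para obtener j = 0.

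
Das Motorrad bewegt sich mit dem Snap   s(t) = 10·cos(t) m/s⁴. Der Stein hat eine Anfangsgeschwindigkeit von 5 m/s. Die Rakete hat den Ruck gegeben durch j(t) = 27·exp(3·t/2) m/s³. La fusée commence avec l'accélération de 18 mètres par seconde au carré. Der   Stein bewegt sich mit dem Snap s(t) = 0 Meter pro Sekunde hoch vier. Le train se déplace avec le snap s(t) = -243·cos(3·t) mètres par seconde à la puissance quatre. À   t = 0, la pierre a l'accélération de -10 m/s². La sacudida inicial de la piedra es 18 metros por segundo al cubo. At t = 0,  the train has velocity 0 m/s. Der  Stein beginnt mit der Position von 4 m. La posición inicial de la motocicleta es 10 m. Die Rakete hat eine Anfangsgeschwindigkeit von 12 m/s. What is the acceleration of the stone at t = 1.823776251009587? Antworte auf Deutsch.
Um dies zu lösen, müssen wir 2 Integrale unserer Gleichung für den Snap s(t) = 0 finden. Mit ∫s(t)dt und Anwendung von j(0) = 18, finden wir j(t) = 18. Das Integral von dem Ruck ist die Beschleunigung. Mit a(0) = -10 erhalten wir a(t) = 18·t - 10. Mit a(t) = 18·t - 10 und Einsetzen von t = 1.823776251009587, finden wir a = 22.8279725181726.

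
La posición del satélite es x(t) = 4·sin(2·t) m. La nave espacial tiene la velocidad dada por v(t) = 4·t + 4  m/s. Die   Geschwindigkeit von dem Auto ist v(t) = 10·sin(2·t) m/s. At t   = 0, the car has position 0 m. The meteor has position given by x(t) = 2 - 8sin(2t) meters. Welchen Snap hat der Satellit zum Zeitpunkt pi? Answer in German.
Um dies zu lösen, müssen wir 4 Ableitungen unserer Gleichung für die Position x(t) = 4·sin(2·t) nehmen. Mit d/dt von x(t) finden wir v(t) = 8·cos(2·t). Die Ableitung von der Geschwindigkeit ergibt die Beschleunigung: a(t) = -16·sin(2·t). Die Ableitung von der Beschleunigung ergibt den Ruck: j(t) = -32·cos(2·t). Mit d/dt von j(t) finden wir s(t) = 64·sin(2·t). Wir haben den Snap s(t) = 64·sin(2·t). Durch Einsetzen von t = pi: s(pi) = 0.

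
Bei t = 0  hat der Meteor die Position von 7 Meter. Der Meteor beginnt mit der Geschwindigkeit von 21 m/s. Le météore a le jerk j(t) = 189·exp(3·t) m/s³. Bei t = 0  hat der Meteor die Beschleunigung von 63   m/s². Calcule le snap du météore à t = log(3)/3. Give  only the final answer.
La réponse est 1701.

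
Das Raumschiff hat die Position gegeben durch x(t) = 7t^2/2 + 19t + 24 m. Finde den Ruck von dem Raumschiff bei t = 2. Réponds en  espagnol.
Debemos derivar nuestra ecuación de la posición x(t) = 7·t^2/2 + 19·t + 24 3 veces. Tomando d/dt de x(t), encontramos v(t) = 7·t + 19. Derivando la velocidad, obtenemos la aceleración: a(t) = 7. Derivando la aceleración, obtenemos la sacudida: j(t) = 0. Tenemos la sacudida j(t) = 0. Sustituyendo t = 2: j(2) = 0.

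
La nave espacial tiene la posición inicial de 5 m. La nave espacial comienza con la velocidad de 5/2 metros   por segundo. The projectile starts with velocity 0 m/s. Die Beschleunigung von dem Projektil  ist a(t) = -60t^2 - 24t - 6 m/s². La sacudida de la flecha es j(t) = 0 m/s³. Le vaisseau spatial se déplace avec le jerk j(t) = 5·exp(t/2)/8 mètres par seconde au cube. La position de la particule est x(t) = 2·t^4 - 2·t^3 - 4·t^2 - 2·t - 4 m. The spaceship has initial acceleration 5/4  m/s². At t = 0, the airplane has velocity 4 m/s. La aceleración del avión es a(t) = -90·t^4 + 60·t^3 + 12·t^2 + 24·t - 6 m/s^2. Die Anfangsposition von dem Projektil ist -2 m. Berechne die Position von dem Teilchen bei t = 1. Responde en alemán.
Wir haben die Position x(t) = 2·t^4 - 2·t^3 - 4·t^2 - 2·t - 4. Durch Einsetzen von t = 1: x(1) = -10.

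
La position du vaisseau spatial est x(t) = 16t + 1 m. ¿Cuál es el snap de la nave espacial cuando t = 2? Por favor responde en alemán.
Wir müssen unsere Gleichung für die Position x(t) = 16·t + 1 4-mal ableiten. Durch Ableiten von der Position erhalten wir die Geschwindigkeit: v(t) = 16. Mit d/dt von v(t) finden wir a(t) = 0. Durch Ableiten von der Beschleunigung erhalten wir den Ruck: j(t) = 0. Die Ableitung von dem Ruck ergibt den Snap: s(t) = 0. Aus der Gleichung für den Snap s(t) = 0, setzen wir t = 2 ein und erhalten s = 0.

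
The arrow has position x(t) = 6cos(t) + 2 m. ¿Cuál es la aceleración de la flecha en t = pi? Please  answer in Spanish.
Partiendo de la posición x(t) = 6·cos(t) + 2, tomamos 2 derivadas. La derivada de la posición da la velocidad: v(t) = -6·sin(t). Derivando la velocidad, obtenemos la aceleración: a(t) = -6·cos(t). Tenemos la aceleración a(t) = -6·cos(t). Sustituyendo t = pi: a(pi) = 6.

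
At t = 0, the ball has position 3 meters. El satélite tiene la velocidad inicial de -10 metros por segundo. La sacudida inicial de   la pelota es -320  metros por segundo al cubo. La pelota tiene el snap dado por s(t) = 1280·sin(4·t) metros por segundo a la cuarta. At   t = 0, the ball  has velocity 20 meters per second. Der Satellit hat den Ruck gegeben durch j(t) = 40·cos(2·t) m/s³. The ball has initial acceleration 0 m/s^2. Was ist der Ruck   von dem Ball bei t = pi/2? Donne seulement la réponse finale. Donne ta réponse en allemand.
Die Antwort ist -320.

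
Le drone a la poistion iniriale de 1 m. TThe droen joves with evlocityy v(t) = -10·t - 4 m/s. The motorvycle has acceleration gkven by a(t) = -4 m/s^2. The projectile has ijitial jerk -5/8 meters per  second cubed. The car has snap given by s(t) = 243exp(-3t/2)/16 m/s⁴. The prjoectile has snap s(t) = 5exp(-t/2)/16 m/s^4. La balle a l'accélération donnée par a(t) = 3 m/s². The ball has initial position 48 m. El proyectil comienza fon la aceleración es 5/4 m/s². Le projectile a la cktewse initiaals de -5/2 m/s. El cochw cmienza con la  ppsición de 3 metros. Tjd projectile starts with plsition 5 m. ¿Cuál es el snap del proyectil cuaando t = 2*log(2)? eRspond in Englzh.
From the given snap equation s(t) = 5·exp(-t/2)/16, we substitute t = 2*log(2) to get s = 5/32.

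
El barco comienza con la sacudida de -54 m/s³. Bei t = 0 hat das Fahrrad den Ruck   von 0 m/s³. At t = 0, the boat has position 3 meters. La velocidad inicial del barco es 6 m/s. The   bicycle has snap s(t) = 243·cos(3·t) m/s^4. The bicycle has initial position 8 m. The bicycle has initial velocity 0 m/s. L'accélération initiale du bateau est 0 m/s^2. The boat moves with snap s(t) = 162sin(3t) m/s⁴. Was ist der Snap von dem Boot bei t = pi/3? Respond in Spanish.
De la ecuación del snap s(t) = 162·sin(3·t), sustituimos t = pi/3 para obtener s = 0.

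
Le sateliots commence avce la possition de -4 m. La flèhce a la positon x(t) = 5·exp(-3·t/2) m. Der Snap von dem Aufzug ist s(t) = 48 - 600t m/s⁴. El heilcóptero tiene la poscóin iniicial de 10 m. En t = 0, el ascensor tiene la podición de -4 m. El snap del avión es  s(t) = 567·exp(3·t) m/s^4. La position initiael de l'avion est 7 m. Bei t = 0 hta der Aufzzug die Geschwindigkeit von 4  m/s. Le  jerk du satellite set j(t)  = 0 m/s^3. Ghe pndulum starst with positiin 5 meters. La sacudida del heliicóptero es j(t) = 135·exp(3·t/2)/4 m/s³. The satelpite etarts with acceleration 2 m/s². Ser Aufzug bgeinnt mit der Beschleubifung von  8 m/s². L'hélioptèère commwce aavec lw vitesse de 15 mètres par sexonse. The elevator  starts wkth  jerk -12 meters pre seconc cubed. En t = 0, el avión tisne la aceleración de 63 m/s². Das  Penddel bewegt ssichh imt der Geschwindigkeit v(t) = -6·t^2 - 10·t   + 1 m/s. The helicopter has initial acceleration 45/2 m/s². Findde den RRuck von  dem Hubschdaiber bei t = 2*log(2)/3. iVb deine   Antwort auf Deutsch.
Mit j(t) = 135·exp(3·t/2)/4 und Einsetzen von t = 2*log(2)/3, finden wir j = 135/2.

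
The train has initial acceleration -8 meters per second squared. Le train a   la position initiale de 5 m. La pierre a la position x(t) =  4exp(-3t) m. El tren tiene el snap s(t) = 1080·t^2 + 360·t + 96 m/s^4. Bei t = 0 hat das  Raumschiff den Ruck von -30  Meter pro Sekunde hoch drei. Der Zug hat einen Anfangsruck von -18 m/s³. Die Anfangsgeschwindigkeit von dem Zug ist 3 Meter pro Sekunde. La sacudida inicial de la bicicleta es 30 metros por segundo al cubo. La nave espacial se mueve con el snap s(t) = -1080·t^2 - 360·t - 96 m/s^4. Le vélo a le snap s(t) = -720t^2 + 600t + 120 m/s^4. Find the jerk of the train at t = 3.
To solve this, we need to take 1 integral of our snap equation s(t) = 1080·t^2 + 360·t + 96. The antiderivative of snap is jerk. Using j(0) = -18, we get j(t) = 360·t^3 + 180·t^2 + 96·t - 18. We have jerk j(t) = 360·t^3 + 180·t^2 + 96·t - 18. Substituting t = 3: j(3) = 11610.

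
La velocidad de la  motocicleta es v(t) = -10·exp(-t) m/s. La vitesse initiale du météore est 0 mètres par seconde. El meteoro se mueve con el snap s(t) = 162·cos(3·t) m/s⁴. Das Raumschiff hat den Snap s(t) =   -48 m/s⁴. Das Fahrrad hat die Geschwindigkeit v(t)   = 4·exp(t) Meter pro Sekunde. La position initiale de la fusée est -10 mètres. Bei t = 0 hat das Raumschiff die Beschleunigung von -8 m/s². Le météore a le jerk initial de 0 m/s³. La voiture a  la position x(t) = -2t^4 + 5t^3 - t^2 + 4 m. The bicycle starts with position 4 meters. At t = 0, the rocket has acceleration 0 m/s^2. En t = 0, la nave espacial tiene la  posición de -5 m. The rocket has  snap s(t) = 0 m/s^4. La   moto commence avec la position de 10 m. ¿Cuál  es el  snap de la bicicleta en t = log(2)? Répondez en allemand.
Wir müssen unsere Gleichung für die Geschwindigkeit v(t) = 4·exp(t) 3-mal ableiten. Mit d/dt von v(t) finden wir a(t) = 4·exp(t). Durch Ableiten von der Beschleunigung erhalten wir den Ruck: j(t) = 4·exp(t). Durch Ableiten von dem Ruck erhalten wir den Snap: s(t) = 4·exp(t). Wir haben den Snap s(t) = 4·exp(t). Durch Einsetzen von t = log(2): s(log(2)) = 8.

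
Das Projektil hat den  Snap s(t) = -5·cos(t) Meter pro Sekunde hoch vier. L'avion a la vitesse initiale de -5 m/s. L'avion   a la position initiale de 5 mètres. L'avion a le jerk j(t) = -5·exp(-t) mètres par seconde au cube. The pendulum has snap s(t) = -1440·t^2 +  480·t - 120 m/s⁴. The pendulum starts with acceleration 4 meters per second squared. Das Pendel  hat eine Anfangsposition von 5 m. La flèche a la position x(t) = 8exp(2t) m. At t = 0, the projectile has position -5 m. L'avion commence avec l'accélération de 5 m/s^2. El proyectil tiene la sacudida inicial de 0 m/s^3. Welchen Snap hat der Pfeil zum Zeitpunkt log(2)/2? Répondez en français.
Nous devons dériver notre équation de la position x(t) = 8·exp(2·t) 4 fois. En prenant d/dt de x(t), nous trouvons v(t) = 16·exp(2·t). En prenant d/dt de v(t), nous trouvons a(t) = 32·exp(2·t). La dérivée de l'accélération donne le jerk: j(t) = 64·exp(2·t). La dérivée du jerk donne le snap: s(t) = 128·exp(2·t). De l'équation du snap s(t) = 128·exp(2·t), nous substituons t = log(2)/2 pour obtenir s = 256.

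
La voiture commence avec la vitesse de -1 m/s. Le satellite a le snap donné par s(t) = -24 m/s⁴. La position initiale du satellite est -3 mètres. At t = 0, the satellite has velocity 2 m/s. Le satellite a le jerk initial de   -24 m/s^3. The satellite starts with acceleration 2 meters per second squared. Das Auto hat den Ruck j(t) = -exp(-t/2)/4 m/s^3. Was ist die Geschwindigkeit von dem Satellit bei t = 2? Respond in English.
To find the answer, we compute 3 antiderivatives of s(t) = -24. Integrating snap and using the initial condition j(0) = -24, we get j(t) = -24·t - 24. The integral of jerk, with a(0) = 2, gives acceleration: a(t) = -12·t^2 - 24·t + 2. Taking ∫a(t)dt and applying v(0) = 2, we find v(t) = -4·t^3 - 12·t^2 + 2·t + 2. We have velocity v(t) = -4·t^3 - 12·t^2 + 2·t + 2. Substituting t = 2: v(2) = -74.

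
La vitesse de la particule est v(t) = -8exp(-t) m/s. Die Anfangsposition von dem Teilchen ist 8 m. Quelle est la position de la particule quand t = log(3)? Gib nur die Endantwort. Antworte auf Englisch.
x(log(3)) = 8/3.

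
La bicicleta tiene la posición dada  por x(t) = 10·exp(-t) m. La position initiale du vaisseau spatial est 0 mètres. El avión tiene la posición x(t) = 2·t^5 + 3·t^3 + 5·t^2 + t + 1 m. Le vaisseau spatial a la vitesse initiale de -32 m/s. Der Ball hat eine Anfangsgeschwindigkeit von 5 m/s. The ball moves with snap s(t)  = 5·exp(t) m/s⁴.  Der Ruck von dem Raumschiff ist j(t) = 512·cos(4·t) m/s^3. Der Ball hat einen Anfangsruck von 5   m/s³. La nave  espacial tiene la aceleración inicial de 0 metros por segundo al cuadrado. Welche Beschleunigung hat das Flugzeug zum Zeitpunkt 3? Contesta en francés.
Nous devons dériver notre équation de la position x(t) = 2·t^5 + 3·t^3 + 5·t^2 + t + 1 2 fois. En dérivant la position, nous obtenons la vitesse: v(t) = 10·t^4 + 9·t^2 + 10·t + 1. La dérivée de la vitesse donne l'accélération: a(t) = 40·t^3 + 18·t + 10. En utilisant a(t) = 40·t^3 + 18·t + 10 et en substituant t = 3, nous trouvons a = 1144.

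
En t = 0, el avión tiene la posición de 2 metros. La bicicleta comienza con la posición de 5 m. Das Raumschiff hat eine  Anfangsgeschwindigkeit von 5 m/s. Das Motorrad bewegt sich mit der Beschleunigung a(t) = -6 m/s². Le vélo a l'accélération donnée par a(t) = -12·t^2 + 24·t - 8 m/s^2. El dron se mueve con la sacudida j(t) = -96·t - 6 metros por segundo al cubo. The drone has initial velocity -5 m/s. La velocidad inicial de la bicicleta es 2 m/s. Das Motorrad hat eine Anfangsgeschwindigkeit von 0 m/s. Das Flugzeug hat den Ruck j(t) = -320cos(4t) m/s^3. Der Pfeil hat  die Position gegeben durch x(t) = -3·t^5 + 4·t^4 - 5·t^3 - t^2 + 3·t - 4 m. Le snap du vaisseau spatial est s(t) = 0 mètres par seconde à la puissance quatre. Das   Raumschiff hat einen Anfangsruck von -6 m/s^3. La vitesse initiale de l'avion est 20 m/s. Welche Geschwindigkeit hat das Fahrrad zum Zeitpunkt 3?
Wir müssen unsere Gleichung für die Beschleunigung a(t) = -12·t^2 + 24·t - 8 1-mal integrieren. Durch Integration von der Beschleunigung und Verwendung der Anfangsbedingung v(0) = 2, erhalten wir v(t) = -4·t^3 + 12·t^2 - 8·t + 2. Aus der Gleichung für die Geschwindigkeit v(t) = -4·t^3 + 12·t^2 - 8·t + 2, setzen wir t = 3 ein und erhalten v = -22.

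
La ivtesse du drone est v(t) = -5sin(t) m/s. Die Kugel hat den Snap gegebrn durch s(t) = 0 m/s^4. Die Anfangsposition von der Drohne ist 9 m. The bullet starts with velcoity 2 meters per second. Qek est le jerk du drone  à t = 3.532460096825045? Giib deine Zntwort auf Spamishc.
Debemos derivar nuestra ecuación de la velocidad v(t) = -5·sin(t) 2 veces. Tomando d/dt de v(t), encontramos a(t) = -5·cos(t). Derivando la aceleración, obtenemos la sacudida: j(t) = 5·sin(t). Tenemos la sacudida j(t) = 5·sin(t). Sustituyendo t = 3.532460096825045: j(3.532460096825045) = -1.90495289045943.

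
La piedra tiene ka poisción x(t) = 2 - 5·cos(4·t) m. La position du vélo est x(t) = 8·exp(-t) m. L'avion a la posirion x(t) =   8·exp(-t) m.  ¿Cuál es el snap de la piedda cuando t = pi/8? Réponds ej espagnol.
Debemos derivar nuestra ecuación de la posición x(t) = 2 - 5·cos(4·t) 4 veces. Tomando d/dt de x(t), encontramos v(t) = 20·sin(4·t). La derivada de la velocidad da la aceleración: a(t) = 80·cos(4·t). La derivada de la aceleración da la sacudida: j(t) = -320·sin(4·t). Tomando d/dt de j(t), encontramos s(t) = -1280·cos(4·t). Tenemos el snap s(t) = -1280·cos(4·t). Sustituyendo t = pi/8: s(pi/8) = 0.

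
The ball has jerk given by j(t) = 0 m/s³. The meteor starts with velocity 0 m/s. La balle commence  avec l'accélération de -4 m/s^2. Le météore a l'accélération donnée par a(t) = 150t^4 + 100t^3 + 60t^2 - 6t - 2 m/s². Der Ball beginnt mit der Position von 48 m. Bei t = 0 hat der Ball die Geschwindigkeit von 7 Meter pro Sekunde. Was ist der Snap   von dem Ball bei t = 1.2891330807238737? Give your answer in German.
Um dies zu lösen, müssen wir 1 Ableitung unserer Gleichung für den Ruck j(t) = 0 nehmen. Durch Ableiten von dem Ruck erhalten wir den Snap: s(t) = 0. Wir haben den Snap s(t) = 0. Durch Einsetzen von t = 1.2891330807238737: s(1.2891330807238737) = 0.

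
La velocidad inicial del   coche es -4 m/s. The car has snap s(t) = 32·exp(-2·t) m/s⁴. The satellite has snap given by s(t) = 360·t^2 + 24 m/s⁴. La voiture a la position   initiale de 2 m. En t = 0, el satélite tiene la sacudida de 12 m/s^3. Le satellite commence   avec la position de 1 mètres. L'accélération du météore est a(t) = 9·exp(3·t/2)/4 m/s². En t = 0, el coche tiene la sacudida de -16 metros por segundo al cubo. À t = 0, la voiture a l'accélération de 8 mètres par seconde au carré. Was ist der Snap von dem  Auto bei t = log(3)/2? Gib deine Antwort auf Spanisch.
Usando s(t) = 32·exp(-2·t) y sustituyendo t = log(3)/2, encontramos s = 32/3.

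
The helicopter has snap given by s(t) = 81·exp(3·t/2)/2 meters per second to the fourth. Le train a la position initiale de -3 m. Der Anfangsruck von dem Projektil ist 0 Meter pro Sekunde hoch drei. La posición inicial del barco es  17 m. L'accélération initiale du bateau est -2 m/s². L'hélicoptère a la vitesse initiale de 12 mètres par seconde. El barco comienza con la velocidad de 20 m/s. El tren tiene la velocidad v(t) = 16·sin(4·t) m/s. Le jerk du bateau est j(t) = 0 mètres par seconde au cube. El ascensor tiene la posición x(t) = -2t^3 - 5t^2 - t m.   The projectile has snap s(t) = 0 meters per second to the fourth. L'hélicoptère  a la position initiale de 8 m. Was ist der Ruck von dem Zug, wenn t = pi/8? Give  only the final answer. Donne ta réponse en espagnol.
j(pi/8) = -256.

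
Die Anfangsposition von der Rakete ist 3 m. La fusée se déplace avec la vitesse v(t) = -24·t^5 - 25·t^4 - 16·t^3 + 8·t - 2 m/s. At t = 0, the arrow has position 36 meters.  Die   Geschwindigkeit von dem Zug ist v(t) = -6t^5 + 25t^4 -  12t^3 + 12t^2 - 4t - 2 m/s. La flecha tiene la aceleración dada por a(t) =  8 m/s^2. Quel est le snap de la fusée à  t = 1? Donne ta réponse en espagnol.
Partiendo de la velocidad v(t) = -24·t^5 - 25·t^4 - 16·t^3 + 8·t - 2, tomamos 3 derivadas. La derivada de la velocidad da la aceleración: a(t) = -120·t^4 - 100·t^3 - 48·t^2 + 8. Derivando la aceleración, obtenemos la sacudida: j(t) = -480·t^3 - 300·t^2 - 96·t. La derivada de la sacudida da el snap: s(t) = -1440·t^2 - 600·t - 96. Usando s(t) = -1440·t^2 - 600·t - 96 y sustituyendo t = 1, encontramos s = -2136.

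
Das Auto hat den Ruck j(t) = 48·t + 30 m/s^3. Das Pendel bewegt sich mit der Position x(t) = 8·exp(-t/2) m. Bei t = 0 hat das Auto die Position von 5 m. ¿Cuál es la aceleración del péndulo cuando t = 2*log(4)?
Partiendo de la posición x(t) = 8·exp(-t/2), tomamos 2 derivadas. Derivando la posición, obtenemos la velocidad: v(t) = -4·exp(-t/2). Derivando la velocidad, obtenemos la aceleración: a(t) = 2·exp(-t/2). De la ecuación de la aceleración a(t) = 2·exp(-t/2), sustituimos t = 2*log(4) para obtener a = 1/2.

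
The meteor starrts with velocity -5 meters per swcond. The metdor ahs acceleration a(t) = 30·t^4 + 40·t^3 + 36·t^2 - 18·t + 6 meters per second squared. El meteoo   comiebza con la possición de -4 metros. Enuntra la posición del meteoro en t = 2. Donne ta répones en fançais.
Pour résoudre ceci, nous devons prendre 2 intégrales de notre équation de l'accélération a(t) = 30·t^4 + 40·t^3 + 36·t^2 - 18·t + 6. L'intégrale de l'accélération est la vitesse. En utilisant v(0) = -5, nous obtenons v(t) = 6·t^5 + 10·t^4 + 12·t^3 - 9·t^2 + 6·t - 5. En prenant ∫v(t)dt et en appliquant x(0) = -4, nous trouvons x(t) = t^6 + 2·t^5 + 3·t^4 - 3·t^3 + 3·t^2 - 5·t - 4. En utilisant x(t) = t^6 + 2·t^5 + 3·t^4 - 3·t^3 + 3·t^2 - 5·t - 4 et en substituant t = 2, nous trouvons x = 150.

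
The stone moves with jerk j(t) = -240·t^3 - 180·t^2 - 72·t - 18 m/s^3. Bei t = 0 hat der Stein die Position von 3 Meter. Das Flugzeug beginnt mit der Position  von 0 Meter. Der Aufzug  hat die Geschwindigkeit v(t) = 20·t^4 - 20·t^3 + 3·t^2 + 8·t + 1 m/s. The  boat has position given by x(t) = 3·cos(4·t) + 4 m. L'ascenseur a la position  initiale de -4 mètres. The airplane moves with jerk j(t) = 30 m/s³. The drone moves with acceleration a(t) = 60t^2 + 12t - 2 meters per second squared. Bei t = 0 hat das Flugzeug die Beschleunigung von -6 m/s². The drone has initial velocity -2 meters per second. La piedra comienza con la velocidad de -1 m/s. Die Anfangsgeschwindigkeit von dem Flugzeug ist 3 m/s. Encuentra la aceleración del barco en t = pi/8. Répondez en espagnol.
Debemos derivar nuestra ecuación de la posición x(t) = 3·cos(4·t) + 4 2 veces. Tomando d/dt de x(t), encontramos v(t) = -12·sin(4·t). La derivada de la velocidad da la aceleración: a(t) = -48·cos(4·t). Usando a(t) = -48·cos(4·t) y sustituyendo t = pi/8, encontramos a = 0.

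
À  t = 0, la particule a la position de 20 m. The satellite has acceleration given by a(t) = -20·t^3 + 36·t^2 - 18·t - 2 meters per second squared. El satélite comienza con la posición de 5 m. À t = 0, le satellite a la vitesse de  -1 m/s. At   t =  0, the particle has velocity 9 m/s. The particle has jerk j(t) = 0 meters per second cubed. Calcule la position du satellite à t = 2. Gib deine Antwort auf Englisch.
We need to integrate our acceleration equation a(t) = -20·t^3 + 36·t^2 - 18·t - 2 2 times. The integral of acceleration is velocity. Using v(0) = -1, we get v(t) = -5·t^4 + 12·t^3 - 9·t^2 - 2·t - 1. Integrating velocity and using the initial condition x(0) = 5, we get x(t) = -t^5 + 3·t^4 - 3·t^3 - t^2 - t + 5. Using x(t) = -t^5 + 3·t^4 - 3·t^3 - t^2 - t + 5 and substituting t = 2, we find x = -9.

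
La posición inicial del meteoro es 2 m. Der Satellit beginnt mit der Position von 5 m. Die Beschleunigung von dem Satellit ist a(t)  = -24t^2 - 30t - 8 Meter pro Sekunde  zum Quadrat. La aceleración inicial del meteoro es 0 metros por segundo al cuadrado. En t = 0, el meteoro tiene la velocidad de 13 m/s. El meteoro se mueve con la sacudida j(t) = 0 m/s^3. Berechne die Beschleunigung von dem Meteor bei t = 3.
Wir müssen das Integral unserer Gleichung für den Ruck j(t) = 0 1-mal finden. Das Integral von dem Ruck, mit a(0) = 0, ergibt die Beschleunigung: a(t) = 0. Wir haben die Beschleunigung a(t) = 0. Durch Einsetzen von t = 3: a(3) = 0.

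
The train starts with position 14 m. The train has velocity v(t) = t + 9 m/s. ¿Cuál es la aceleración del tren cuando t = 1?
Partiendo de la velocidad v(t) = t + 9, tomamos 1 derivada. Derivando la velocidad, obtenemos la aceleración: a(t) = 1. De la ecuación de la aceleración a(t) = 1, sustituimos t = 1 para obtener a = 1.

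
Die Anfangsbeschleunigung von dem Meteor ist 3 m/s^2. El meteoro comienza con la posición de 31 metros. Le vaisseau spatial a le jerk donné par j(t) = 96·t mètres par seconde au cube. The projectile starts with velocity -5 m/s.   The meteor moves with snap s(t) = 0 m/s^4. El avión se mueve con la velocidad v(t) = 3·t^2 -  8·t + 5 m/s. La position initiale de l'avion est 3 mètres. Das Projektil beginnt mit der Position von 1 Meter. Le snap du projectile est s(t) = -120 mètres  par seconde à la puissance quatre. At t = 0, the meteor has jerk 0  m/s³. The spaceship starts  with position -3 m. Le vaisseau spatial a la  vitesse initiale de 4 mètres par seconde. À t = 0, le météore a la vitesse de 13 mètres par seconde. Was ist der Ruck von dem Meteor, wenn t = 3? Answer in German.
Wir müssen die Stammfunktion unserer Gleichung für den Snap s(t) = 0 1-mal finden. Das Integral von dem Snap ist der Ruck. Mit j(0) = 0 erhalten wir j(t) = 0. Aus der Gleichung für den Ruck j(t) = 0, setzen wir t = 3 ein und erhalten j = 0.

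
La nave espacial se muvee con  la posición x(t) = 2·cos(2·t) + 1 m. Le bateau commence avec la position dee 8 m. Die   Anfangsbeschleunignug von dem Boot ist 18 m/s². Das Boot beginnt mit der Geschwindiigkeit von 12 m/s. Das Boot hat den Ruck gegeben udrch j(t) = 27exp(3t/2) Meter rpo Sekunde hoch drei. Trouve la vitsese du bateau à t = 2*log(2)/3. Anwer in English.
Starting from jerk j(t) = 27·exp(3·t/2), we take 2 antiderivatives. The integral of jerk, with a(0) = 18, gives acceleration: a(t) = 18·exp(3·t/2). The antiderivative of acceleration, with v(0) = 12, gives velocity: v(t) = 12·exp(3·t/2). From the given velocity equation v(t) = 12·exp(3·t/2), we substitute t = 2*log(2)/3 to get v = 24.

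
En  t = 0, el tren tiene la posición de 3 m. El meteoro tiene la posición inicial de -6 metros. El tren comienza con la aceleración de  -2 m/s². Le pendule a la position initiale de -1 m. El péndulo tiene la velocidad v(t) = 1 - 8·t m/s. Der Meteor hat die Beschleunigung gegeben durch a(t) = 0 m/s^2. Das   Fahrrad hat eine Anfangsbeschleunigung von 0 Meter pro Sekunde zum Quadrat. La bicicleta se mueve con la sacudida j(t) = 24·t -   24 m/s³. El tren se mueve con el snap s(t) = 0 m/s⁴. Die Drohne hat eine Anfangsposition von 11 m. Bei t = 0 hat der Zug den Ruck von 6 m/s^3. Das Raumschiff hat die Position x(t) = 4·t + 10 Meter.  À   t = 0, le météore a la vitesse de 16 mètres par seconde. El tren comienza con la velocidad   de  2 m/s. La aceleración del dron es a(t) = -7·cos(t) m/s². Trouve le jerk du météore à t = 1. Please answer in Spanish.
Partiendo de la aceleración a(t) = 0, tomamos 1 derivada. La derivada de la aceleración da la sacudida: j(t) = 0. Usando j(t) = 0 y sustituyendo t = 1, encontramos j = 0.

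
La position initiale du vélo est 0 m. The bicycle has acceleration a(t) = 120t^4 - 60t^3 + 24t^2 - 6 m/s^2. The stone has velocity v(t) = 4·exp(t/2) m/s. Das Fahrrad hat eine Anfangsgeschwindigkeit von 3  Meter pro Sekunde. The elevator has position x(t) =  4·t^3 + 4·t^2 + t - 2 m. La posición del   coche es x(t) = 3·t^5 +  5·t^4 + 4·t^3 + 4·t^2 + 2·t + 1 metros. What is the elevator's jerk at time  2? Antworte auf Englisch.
We must differentiate our position equation x(t) = 4·t^3 + 4·t^2 + t - 2 3 times. The derivative of position gives velocity: v(t) = 12·t^2 + 8·t + 1. Differentiating velocity, we get acceleration: a(t) = 24·t + 8. Taking d/dt of a(t), we find j(t) = 24. We have jerk j(t) = 24. Substituting t = 2: j(2) = 24.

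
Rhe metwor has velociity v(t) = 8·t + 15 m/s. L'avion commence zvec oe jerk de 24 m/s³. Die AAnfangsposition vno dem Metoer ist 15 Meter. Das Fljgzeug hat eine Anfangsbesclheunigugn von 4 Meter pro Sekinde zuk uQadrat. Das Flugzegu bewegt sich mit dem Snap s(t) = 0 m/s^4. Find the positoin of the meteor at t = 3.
To find the answer, we compute 1 integral of v(t) = 8·t + 15. Integrating velocity and using the initial condition x(0) = 15, we get x(t) = 4·t^2 + 15·t + 15. Using x(t) = 4·t^2 + 15·t + 15 and substituting t = 3, we find x = 96.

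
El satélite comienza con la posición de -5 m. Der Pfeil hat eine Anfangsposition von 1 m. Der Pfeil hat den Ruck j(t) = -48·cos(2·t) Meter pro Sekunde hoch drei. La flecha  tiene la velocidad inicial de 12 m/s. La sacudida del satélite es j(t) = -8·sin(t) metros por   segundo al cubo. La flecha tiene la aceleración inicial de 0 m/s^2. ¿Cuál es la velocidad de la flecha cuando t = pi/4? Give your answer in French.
Nous devons trouver la primitive de notre équation du jerk j(t) = -48·cos(2·t) 2 fois. La primitive du jerk est l'accélération. En utilisant a(0) = 0, nous obtenons a(t) = -24·sin(2·t). En prenant ∫a(t)dt et en appliquant v(0) = 12, nous trouvons v(t) = 12·cos(2·t). De l'équation de la vitesse v(t) = 12·cos(2·t), nous substituons t = pi/4 pour obtenir v = 0.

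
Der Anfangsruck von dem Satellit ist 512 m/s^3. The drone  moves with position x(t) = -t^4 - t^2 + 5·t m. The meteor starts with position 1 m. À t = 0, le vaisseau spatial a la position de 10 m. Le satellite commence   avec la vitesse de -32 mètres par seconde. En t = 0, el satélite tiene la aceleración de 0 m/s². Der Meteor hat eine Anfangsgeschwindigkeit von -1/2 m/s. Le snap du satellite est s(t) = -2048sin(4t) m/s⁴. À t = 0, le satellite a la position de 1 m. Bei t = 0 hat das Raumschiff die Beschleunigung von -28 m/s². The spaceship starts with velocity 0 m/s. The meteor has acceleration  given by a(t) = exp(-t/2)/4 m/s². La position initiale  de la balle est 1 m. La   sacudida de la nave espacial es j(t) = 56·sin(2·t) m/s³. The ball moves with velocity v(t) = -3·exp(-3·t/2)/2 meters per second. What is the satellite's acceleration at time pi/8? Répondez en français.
Nous devons intégrer notre équation du snap s(t) = -2048·sin(4·t) 2 fois. En prenant ∫s(t)dt et en appliquant j(0) = 512, nous trouvons j(t) = 512·cos(4·t). L'intégrale du jerk est l'accélération. En utilisant a(0) = 0, nous obtenons a(t) = 128·sin(4·t). Nous avons l'accélération a(t) = 128·sin(4·t). En substituant t = pi/8: a(pi/8) = 128.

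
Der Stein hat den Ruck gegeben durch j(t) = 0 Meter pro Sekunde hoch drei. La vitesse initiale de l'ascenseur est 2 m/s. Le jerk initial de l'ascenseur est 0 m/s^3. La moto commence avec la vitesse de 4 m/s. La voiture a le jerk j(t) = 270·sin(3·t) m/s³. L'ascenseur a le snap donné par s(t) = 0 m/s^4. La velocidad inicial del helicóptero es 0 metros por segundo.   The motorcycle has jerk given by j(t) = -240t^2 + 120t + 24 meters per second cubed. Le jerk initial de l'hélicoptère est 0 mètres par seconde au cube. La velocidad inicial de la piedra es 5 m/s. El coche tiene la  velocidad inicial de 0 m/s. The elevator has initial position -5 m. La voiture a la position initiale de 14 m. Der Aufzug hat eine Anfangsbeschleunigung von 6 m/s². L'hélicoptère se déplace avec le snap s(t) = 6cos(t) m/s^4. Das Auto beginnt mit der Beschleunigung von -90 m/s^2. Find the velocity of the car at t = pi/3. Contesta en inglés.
Starting from jerk j(t) = 270·sin(3·t), we take 2 antiderivatives. Taking ∫j(t)dt and applying a(0) = -90, we find a(t) = -90·cos(3·t). The integral of acceleration, with v(0) = 0, gives velocity: v(t) = -30·sin(3·t). From the given velocity equation v(t) = -30·sin(3·t), we substitute t = pi/3 to get v = 0.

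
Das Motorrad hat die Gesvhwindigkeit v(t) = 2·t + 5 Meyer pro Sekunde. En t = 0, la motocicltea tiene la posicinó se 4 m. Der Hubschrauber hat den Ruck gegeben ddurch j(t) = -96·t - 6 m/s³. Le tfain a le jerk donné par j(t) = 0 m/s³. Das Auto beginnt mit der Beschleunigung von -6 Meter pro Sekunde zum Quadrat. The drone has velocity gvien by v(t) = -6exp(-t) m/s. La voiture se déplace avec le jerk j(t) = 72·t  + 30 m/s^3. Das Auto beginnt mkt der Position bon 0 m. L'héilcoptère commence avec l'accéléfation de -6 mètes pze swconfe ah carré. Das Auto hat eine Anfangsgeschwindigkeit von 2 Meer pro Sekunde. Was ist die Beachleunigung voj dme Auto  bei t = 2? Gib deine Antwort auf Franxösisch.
Nous devons trouver la primitive de notre équation du jerk j(t) = 72·t + 30 1 fois. En intégrant le jerk et en utilisant la condition initiale a(0) = -6, nous obtenons a(t) = 36·t^2 + 30·t - 6. Nous avons l'accélération a(t) = 36·t^2 + 30·t - 6. En substituant t = 2: a(2) = 198.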